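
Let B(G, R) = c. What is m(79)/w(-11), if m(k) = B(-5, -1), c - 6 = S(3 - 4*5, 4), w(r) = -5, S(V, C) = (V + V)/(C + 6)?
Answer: -13/25 ≈ -0.52000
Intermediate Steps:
S(V, C) = 2*V/(6 + C) (S(V, C) = (2*V)/(6 + C) = 2*V/(6 + C))
c = 13/5 (c = 6 + 2*(3 - 4*5)/(6 + 4) = 6 + 2*(3 - 20)/10 = 6 + 2*(-17)*(⅒) = 6 - 17/5 = 13/5 ≈ 2.6000)
B(G, R) = 13/5
m(k) = 13/5
m(79)/w(-11) = (13/5)/(-5) = (13/5)*(-⅕) = -13/25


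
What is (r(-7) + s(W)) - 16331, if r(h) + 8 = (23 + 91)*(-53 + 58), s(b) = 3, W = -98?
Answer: -15766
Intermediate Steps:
r(h) = 562 (r(h) = -8 + (23 + 91)*(-53 + 58) = -8 + 114*5 = -8 + 570 = 562)
(r(-7) + s(W)) - 16331 = (562 + 3) - 16331 = 565 - 16331 = -15766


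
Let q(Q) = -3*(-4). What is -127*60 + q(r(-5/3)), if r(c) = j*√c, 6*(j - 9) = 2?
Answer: -7608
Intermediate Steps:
j = 28/3 (j = 9 + (⅙)*2 = 9 + ⅓ = 28/3 ≈ 9.3333)
r(c) = 28*√c/3
q(Q) = 12
-127*60 + q(r(-5/3)) = -127*60 + 12 = -7620 + 12 = -7608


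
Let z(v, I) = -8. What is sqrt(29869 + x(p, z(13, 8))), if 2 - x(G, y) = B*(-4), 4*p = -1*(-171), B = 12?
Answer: sqrt(29919) ≈ 172.97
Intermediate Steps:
p = 171/4 (p = (-1*(-171))/4 = (1/4)*171 = 171/4 ≈ 42.750)
x(G, y) = 50 (x(G, y) = 2 - 12*(-4) = 2 - 1*(-48) = 2 + 48 = 50)
sqrt(29869 + x(p, z(13, 8))) = sqrt(29869 + 50) = sqrt(29919)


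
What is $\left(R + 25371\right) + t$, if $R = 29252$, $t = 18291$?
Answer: $72914$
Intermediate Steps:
$\left(R + 25371\right) + t = \left(29252 + 25371\right) + 18291 = 54623 + 18291 = 72914$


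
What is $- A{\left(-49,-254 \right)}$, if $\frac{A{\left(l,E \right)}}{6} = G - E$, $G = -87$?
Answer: $-1002$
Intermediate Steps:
$A{\left(l,E \right)} = -522 - 6 E$ ($A{\left(l,E \right)} = 6 \left(-87 - E\right) = -522 - 6 E$)
$- A{\left(-49,-254 \right)} = - (-522 - -1524) = - (-522 + 1524) = \left(-1\right) 1002 = -1002$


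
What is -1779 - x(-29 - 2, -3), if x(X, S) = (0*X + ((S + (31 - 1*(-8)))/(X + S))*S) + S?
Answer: -30246/17 ≈ -1779.2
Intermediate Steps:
x(X, S) = S + S*(39 + S)/(S + X) (x(X, S) = (0 + ((S + (31 + 8))/(S + X))*S) + S = (0 + ((S + 39)/(S + X))*S) + S = (0 + ((39 + S)/(S + X))*S) + S = (0 + S*(39 + S)/(S + X)) + S = S*(39 + S)/(S + X) + S = S + S*(39 + S)/(S + X))
-1779 - x(-29 - 2, -3) = -1779 - (-3)*(39 + (-29 - 2) + 2*(-3))/(-3 + (-29 - 2)) = -1779 - (-3)*(39 - 31 - 6)/(-3 - 31) = -1779 - (-3)*2/(-34) = -1779 - (-3)*(-1)*2/34 = -1779 - 1*3/17 = -1779 - 3/17 = -30246/17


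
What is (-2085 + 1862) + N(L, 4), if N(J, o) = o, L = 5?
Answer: -219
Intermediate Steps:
(-2085 + 1862) + N(L, 4) = (-2085 + 1862) + 4 = -223 + 4 = -219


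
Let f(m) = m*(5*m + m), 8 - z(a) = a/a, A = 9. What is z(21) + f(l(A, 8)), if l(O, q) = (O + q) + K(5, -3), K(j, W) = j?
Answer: 2911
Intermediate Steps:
z(a) = 7 (z(a) = 8 - a/a = 8 - 1*1 = 8 - 1 = 7)
l(O, q) = 5 + O + q (l(O, q) = (O + q) + 5 = 5 + O + q)
f(m) = 6*m² (f(m) = m*(6*m) = 6*m²)
z(21) + f(l(A, 8)) = 7 + 6*(5 + 9 + 8)² = 7 + 6*22² = 7 + 6*484 = 7 + 2904 = 2911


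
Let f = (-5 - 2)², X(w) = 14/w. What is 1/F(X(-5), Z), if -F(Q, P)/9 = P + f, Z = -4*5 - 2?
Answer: -1/243 ≈ -0.0041152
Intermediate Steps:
Z = -22 (Z = -20 - 2 = -22)
f = 49 (f = (-7)² = 49)
F(Q, P) = -441 - 9*P (F(Q, P) = -9*(P + 49) = -9*(49 + P) = -441 - 9*P)
1/F(X(-5), Z) = 1/(-441 - 9*(-22)) = 1/(-441 + 198) = 1/(-243) = -1/243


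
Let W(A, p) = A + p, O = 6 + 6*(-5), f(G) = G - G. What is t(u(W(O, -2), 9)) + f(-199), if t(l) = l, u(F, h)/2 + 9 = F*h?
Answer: -486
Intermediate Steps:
f(G) = 0
O = -24 (O = 6 - 30 = -24)
u(F, h) = -18 + 2*F*h (u(F, h) = -18 + 2*(F*h) = -18 + 2*F*h)
t(u(W(O, -2), 9)) + f(-199) = (-18 + 2*(-24 - 2)*9) + 0 = (-18 + 2*(-26)*9) + 0 = (-18 - 468) + 0 = -486 + 0 = -486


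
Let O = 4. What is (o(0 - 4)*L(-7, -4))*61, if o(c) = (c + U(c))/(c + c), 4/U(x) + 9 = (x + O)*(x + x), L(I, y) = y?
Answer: -1220/9 ≈ -135.56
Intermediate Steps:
U(x) = 4/(-9 + 2*x*(4 + x)) (U(x) = 4/(-9 + (x + 4)*(x + x)) = 4/(-9 + (4 + x)*(2*x)) = 4/(-9 + 2*x*(4 + x)))
o(c) = (c + 4/(-9 + 2*c² + 8*c))/(2*c) (o(c) = (c + 4/(-9 + 2*c² + 8*c))/(c + c) = (c + 4/(-9 + 2*c² + 8*c))/((2*c)) = (c + 4/(-9 + 2*c² + 8*c))*(1/(2*c)) = (c + 4/(-9 + 2*c² + 8*c))/(2*c))
(o(0 - 4)*L(-7, -4))*61 = (((4 + (0 - 4)*(-9 + 2*(0 - 4)² + 8*(0 - 4)))/(2*(0 - 4)*(-9 + 2*(0 - 4)² + 8*(0 - 4))))*(-4))*61 = (((½)*(4 - 4*(-9 + 2*(-4)² + 8*(-4)))/(-4*(-9 + 2*(-4)² + 8*(-4))))*(-4))*61 = (((½)*(-¼)*(4 - 4*(-9 + 2*16 - 32))/(-9 + 2*16 - 32))*(-4))*61 = (((½)*(-¼)*(4 - 4*(-9 + 32 - 32))/(-9 + 32 - 32))*(-4))*61 = (((½)*(-¼)*(4 - 4*(-9))/(-9))*(-4))*61 = (((½)*(-¼)*(-⅑)*(4 + 36))*(-4))*61 = (((½)*(-¼)*(-⅑)*40)*(-4))*61 = ((5/9)*(-4))*61 = -20/9*61 = -1220/9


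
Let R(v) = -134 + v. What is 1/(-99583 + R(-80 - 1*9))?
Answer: -1/99806 ≈ -1.0019e-5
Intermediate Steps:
1/(-99583 + R(-80 - 1*9)) = 1/(-99583 + (-134 + (-80 - 1*9))) = 1/(-99583 + (-134 + (-80 - 9))) = 1/(-99583 + (-134 - 89)) = 1/(-99583 - 223) = 1/(-99806) = -1/99806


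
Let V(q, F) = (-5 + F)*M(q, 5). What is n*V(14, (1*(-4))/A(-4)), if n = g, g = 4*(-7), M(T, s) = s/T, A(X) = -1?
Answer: 10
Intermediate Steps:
g = -28
n = -28
V(q, F) = 5*(-5 + F)/q (V(q, F) = (-5 + F)*(5/q) = 5*(-5 + F)/q)
n*V(14, (1*(-4))/A(-4)) = -140*(-5 + (1*(-4))/(-1))/14 = -140*(-5 - 4*(-1))/14 = -140*(-5 + 4)/14 = -140*(-1)/14 = -28*(-5/14) = 10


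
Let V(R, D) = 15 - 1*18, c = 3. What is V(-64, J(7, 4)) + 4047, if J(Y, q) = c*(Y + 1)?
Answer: 4044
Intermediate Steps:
J(Y, q) = 3 + 3*Y (J(Y, q) = 3*(Y + 1) = 3*(1 + Y) = 3 + 3*Y)
V(R, D) = -3 (V(R, D) = 15 - 18 = -3)
V(-64, J(7, 4)) + 4047 = -3 + 4047 = 4044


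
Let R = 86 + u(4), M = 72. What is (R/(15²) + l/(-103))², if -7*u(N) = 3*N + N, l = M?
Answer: 2813453764/26316950625 ≈ 0.10691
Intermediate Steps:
l = 72
u(N) = -4*N/7 (u(N) = -(3*N + N)/7 = -4*N/7)
R = 586/7 (R = 86 - 4/7*4 = 86 - 16/7 = 586/7 ≈ 83.714)
(R/(15²) + l/(-103))² = (586/(7*(15²)) + 72/(-103))² = ((586/7)/225 + 72*(-1/103))² = ((586/7)*(1/225) - 72/103)² = (586/1575 - 72/103)² = (-53042/162225)² = 2813453764/26316950625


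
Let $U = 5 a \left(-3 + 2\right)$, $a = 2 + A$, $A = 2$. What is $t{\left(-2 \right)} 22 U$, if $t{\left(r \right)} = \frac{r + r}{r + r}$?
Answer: $-440$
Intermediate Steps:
$a = 4$ ($a = 2 + 2 = 4$)
$t{\left(r \right)} = 1$ ($t{\left(r \right)} = \frac{2 r}{2 r} = 2 r \frac{1}{2 r} = 1$)
$U = -20$ ($U = 5 \cdot 4 \left(-3 + 2\right) = 20 \left(-1\right) = -20$)
$t{\left(-2 \right)} 22 U = 1 \cdot 22 \left(-20\right) = 22 \left(-20\right) = -440$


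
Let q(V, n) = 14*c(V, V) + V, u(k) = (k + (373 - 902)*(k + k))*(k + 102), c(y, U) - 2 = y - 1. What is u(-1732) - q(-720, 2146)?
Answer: -2984069334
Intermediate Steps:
c(y, U) = 1 + y (c(y, U) = 2 + (y - 1) = 2 + (-1 + y) = 1 + y)
u(k) = -1057*k*(102 + k) (u(k) = (k - 1058*k)*(102 + k) = (-1057*k)*(102 + k) = -1057*k*(102 + k))
q(V, n) = 14 + 15*V (q(V, n) = 14*(1 + V) + V = (14 + 14*V) + V = 14 + 15*V)
u(-1732) - q(-720, 2146) = -1057*(-1732)*(102 - 1732) - (14 + 15*(-720)) = -1057*(-1732)*(-1630) - (14 - 10800) = -2984080120 - 1*(-10786) = -2984080120 + 10786 = -2984069334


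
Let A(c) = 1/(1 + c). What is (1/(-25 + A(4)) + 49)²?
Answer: 36857041/15376 ≈ 2397.1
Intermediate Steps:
(1/(-25 + A(4)) + 49)² = (1/(-25 + 1/(1 + 4)) + 49)² = (1/(-25 + 1/5) + 49)² = (1/(-25 + ⅕) + 49)² = (1/(-124/5) + 49)² = (-5/124 + 49)² = (6071/124)² = 36857041/15376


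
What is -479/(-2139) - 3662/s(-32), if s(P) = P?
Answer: 3924173/34224 ≈ 114.66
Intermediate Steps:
-479/(-2139) - 3662/s(-32) = -479/(-2139) - 3662/(-32) = -479*(-1/2139) - 3662*(-1/32) = 479/2139 + 1831/16 = 3924173/34224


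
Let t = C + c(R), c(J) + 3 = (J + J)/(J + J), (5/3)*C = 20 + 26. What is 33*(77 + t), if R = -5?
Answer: 16929/5 ≈ 3385.8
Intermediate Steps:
C = 138/5 (C = 3*(20 + 26)/5 = (⅗)*46 = 138/5 ≈ 27.600)
c(J) = -2 (c(J) = -3 + (J + J)/(J + J) = -3 + (2*J)/((2*J)) = -3 + (2*J)*(1/(2*J)) = -3 + 1 = -2)
t = 128/5 (t = 138/5 - 2 = 128/5 ≈ 25.600)
33*(77 + t) = 33*(77 + 128/5) = 33*(513/5) = 16929/5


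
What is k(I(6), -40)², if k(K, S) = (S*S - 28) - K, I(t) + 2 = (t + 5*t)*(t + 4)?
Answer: 1473796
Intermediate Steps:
I(t) = -2 + 6*t*(4 + t) (I(t) = -2 + (t + 5*t)*(t + 4) = -2 + (6*t)*(4 + t) = -2 + 6*t*(4 + t))
k(K, S) = -28 + S² - K (k(K, S) = (S² - 28) - K = (-28 + S²) - K = -28 + S² - K)
k(I(6), -40)² = (-28 + (-40)² - (-2 + 6*6² + 24*6))² = (-28 + 1600 - (-2 + 6*36 + 144))² = (-28 + 1600 - (-2 + 216 + 144))² = (-28 + 1600 - 1*358)² = (-28 + 1600 - 358)² = 1214² = 1473796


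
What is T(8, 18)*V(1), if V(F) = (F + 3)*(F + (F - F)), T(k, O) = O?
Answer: 72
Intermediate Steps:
V(F) = F*(3 + F) (V(F) = (3 + F)*(F + 0) = (3 + F)*F = F*(3 + F))
T(8, 18)*V(1) = 18*(1*(3 + 1)) = 18*(1*4) = 18*4 = 72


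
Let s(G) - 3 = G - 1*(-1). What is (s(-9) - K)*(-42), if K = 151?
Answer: 6552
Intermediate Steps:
s(G) = 4 + G (s(G) = 3 + (G - 1*(-1)) = 3 + (G + 1) = 3 + (1 + G) = 4 + G)
(s(-9) - K)*(-42) = ((4 - 9) - 1*151)*(-42) = (-5 - 151)*(-42) = -156*(-42) = 6552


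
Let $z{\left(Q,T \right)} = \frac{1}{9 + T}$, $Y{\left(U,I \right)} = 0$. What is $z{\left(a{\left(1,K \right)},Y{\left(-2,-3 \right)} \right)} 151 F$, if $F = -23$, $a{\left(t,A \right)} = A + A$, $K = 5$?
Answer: $- \frac{3473}{9} \approx -385.89$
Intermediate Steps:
$a{\left(t,A \right)} = 2 A$
$z{\left(a{\left(1,K \right)},Y{\left(-2,-3 \right)} \right)} 151 F = \frac{1}{9 + 0} \cdot 151 \left(-23\right) = \frac{1}{9} \cdot 151 \left(-23\right) = \frac{151}{9} \left(-23\right) = - \frac{3473}{9}$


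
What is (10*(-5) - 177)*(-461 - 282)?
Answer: 168661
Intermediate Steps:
(10*(-5) - 177)*(-461 - 282) = (-50 - 177)*(-743) = -227*(-743) = 168661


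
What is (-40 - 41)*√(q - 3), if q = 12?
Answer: -243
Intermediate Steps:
(-40 - 41)*√(q - 3) = (-40 - 41)*√(12 - 3) = -81*√9 = -81*3 = -243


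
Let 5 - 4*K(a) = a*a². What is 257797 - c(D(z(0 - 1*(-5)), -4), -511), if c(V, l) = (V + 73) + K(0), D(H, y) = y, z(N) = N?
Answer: 1030907/4 ≈ 2.5773e+5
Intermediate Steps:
K(a) = 5/4 - a³/4 (K(a) = 5/4 - a*a²/4 = 5/4 - a³/4)
c(V, l) = 297/4 + V (c(V, l) = (V + 73) + (5/4 - ¼*0³) = (73 + V) + (5/4 - ¼*0) = (73 + V) + (5/4 + 0) = (73 + V) + 5/4 = 297/4 + V)
257797 - c(D(z(0 - 1*(-5)), -4), -511) = 257797 - (297/4 - 4) = 257797 - 1*281/4 = 257797 - 281/4 = 1030907/4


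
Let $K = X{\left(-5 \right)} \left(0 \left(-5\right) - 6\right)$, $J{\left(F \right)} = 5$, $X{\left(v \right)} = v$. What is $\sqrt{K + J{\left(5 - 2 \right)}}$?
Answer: $\sqrt{35} \approx 5.9161$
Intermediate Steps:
$K = 30$ ($K = - 5 \left(0 \left(-5\right) - 6\right) = - 5 \left(0 - 6\right) = \left(-5\right) \left(-6\right) = 30$)
$\sqrt{K + J{\left(5 - 2 \right)}} = \sqrt{30 + 5} = \sqrt{35}$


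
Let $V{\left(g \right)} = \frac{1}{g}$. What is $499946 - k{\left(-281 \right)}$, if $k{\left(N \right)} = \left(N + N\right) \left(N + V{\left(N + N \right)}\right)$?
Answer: $342023$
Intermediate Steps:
$k{\left(N \right)} = 2 N \left(N + \frac{1}{2 N}\right)$ ($k{\left(N \right)} = \left(N + N\right) \left(N + \frac{1}{N + N}\right) = 2 N \left(N + \frac{1}{2 N}\right)$)
$499946 - k{\left(-281 \right)} = 499946 - \left(1 + 2 \left(-281\right)^{2}\right) = 499946 - \left(1 + 2 \cdot 78961\right) = 499946 - \left(1 + 157922\right) = 499946 - 157923 = 342023$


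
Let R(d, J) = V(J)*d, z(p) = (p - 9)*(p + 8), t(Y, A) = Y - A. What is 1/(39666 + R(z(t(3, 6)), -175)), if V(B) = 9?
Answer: 1/39126 ≈ 2.5558e-5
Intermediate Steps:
z(p) = (-9 + p)*(8 + p)
R(d, J) = 9*d
1/(39666 + R(z(t(3, 6)), -175)) = 1/(39666 + 9*(-72 + (3 - 1*6)² - (3 - 1*6))) = 1/(39666 + 9*(-72 + (3 - 6)² - (3 - 6))) = 1/(39666 + 9*(-72 + (-3)² - 1*(-3))) = 1/(39666 + 9*(-72 + 9 + 3)) = 1/(39666 + 9*(-60)) = 1/(39666 - 540) = 1/39126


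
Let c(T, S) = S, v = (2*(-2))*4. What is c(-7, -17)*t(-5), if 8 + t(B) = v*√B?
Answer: 136 + 272*I*√5 ≈ 136.0 + 608.21*I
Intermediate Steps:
v = -16 (v = -4*4 = -16)
t(B) = -8 - 16*√B
c(-7, -17)*t(-5) = -17*(-8 - 16*I*√5) = 136 + 272*I*√5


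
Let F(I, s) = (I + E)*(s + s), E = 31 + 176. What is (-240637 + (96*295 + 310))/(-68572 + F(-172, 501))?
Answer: 212007/33502 ≈ 6.3282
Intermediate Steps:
E = 207
F(I, s) = 2*s*(207 + I) (F(I, s) = (I + 207)*(s + s) = (207 + I)*(2*s) = 2*s*(207 + I))
(-240637 + (96*295 + 310))/(-68572 + F(-172, 501)) = (-240637 + (96*295 + 310))/(-68572 + 2*501*(207 - 172)) = (-240637 + (28320 + 310))/(-68572 + 2*501*35) = (-240637 + 28630)/(-68572 + 35070) = -212007/(-33502) = -212007*(-1/33502) = 212007/33502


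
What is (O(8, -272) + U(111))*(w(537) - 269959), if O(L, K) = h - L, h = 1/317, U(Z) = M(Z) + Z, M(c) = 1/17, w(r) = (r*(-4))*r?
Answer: -790577222435/5389 ≈ -1.4670e+8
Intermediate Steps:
w(r) = -4*r² (w(r) = (-4*r)*r = -4*r²)
M(c) = 1/17 (M(c) = 1*(1/17) = 1/17)
U(Z) = 1/17 + Z
h = 1/317 ≈ 0.0031546
O(L, K) = 1/317 - L
(O(8, -272) + U(111))*(w(537) - 269959) = ((1/317 - 1*8) + (1/17 + 111))*(-4*537² - 269959) = ((1/317 - 8) + 1888/17)*(-4*288369 - 269959) = (-2535/317 + 1888/17)*(-1153476 - 269959) = (555401/5389)*(-1423435) = -790577222435/5389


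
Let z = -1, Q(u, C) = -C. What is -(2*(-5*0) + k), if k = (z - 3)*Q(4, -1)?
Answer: 4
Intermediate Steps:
k = -4 (k = (-1 - 3)*(-1*(-1)) = -4*1 = -4)
-(2*(-5*0) + k) = -(2*(-5*0) - 4) = -(2*0 - 4) = -(0 - 4) = -1*(-4) = 4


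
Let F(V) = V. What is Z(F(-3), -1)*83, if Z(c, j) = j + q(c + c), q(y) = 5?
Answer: 332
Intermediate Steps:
Z(c, j) = 5 + j (Z(c, j) = j + 5 = 5 + j)
Z(F(-3), -1)*83 = (5 - 1)*83 = 4*83 = 332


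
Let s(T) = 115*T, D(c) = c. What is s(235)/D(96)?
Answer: 27025/96 ≈ 281.51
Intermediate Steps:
s(235)/D(96) = (115*235)/96 = 27025*(1/96) = 27025/96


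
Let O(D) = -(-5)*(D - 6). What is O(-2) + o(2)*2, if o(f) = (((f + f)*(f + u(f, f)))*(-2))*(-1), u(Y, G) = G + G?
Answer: 56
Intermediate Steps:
u(Y, G) = 2*G
O(D) = -30 + 5*D (O(D) = -(-5)*(-6 + D) = -(30 - 5*D) = -30 + 5*D)
o(f) = 12*f**2 (o(f) = (((f + f)*(f + 2*f))*(-2))*(-1) = (((2*f)*(3*f))*(-2))*(-1) = ((6*f**2)*(-2))*(-1) = -12*f**2*(-1) = 12*f**2)
O(-2) + o(2)*2 = (-30 + 5*(-2)) + (12*2**2)*2 = (-30 - 10) + (12*4)*2 = -40 + 48*2 = -40 + 96 = 56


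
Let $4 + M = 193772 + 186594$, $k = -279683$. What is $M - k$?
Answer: $660045$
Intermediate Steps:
$M = 380362$ ($M = -4 + \left(193772 + 186594\right) = -4 + 380366 = 380362$)
$M - k = 380362 - -279683 = 380362 + 279683 = 660045$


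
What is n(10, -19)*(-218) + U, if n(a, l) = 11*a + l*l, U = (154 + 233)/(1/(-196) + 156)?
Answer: -3139303998/30575 ≈ -1.0268e+5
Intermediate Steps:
U = 75852/30575 (U = 387/(-1/196 + 156) = 387/(30575/196) = 387*(196/30575) = 75852/30575 ≈ 2.4809)
n(a, l) = l**2 + 11*a (n(a, l) = 11*a + l**2 = l**2 + 11*a)
n(10, -19)*(-218) + U = ((-19)**2 + 11*10)*(-218) + 75852/30575 = (361 + 110)*(-218) + 75852/30575 = 471*(-218) + 75852/30575 = -102678 + 75852/30575 = -3139303998/30575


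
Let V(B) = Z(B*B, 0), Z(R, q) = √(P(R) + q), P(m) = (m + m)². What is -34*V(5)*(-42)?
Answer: 71400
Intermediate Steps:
P(m) = 4*m² (P(m) = (2*m)² = 4*m²)
Z(R, q) = √(q + 4*R²) (Z(R, q) = √(4*R² + q) = √(q + 4*R²))
V(B) = 2*√(B⁴) (V(B) = √(0 + 4*(B*B)²) = √(0 + 4*(B²)²) = √(0 + 4*B⁴) = √(4*B⁴) = 2*√(B⁴))
-34*V(5)*(-42) = -68*√(5⁴)*(-42) = -68*√625*(-42) = -68*25*(-42) = -34*50*(-42) = -1700*(-42) = 71400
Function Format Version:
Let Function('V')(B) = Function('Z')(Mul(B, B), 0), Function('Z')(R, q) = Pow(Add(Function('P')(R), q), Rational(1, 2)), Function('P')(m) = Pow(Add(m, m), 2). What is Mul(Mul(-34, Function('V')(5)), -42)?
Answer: 71400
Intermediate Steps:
Function('P')(m) = Mul(4, Pow(m, 2)) (Function('P')(m) = Pow(Mul(2, m), 2) = Mul(4, Pow(m, 2)))
Function('Z')(R, q) = Pow(Add(q, Mul(4, Pow(R, 2))), Rational(1, 2)) (Function('Z')(R, q) = Pow(Add(Mul(4, Pow(R, 2)), q), Rational(1, 2)) = Pow(Add(q, Mul(4, Pow(R, 2))), Rational(1, 2)))
Function('V')(B) = Mul(2, Pow(Pow(B, 4), Rational(1, 2))) (Function('V')(B) = Pow(Add(0, Mul(4, Pow(Mul(B, B), 2))), Rational(1, 2)) = Pow(Add(0, Mul(4, Pow(Pow(B, 2), 2))), Rational(1, 2)) = Pow(Add(0, Mul(4, Pow(B, 4))), Rational(1, 2)) = Pow(Mul(4, Pow(B, 4)), Rational(1, 2)) = Mul(2, Pow(Pow(B, 4), Rational(1, 2))))
Mul(Mul(-34, Function('V')(5)), -42) = Mul(Mul(-34, Mul(2, Pow(Pow(5, 4), Rational(1, 2)))), -42) = Mul(Mul(-34, Mul(2, Pow(625, Rational(1, 2)))), -42) = Mul(Mul(-34, Mul(2, 25)), -42) = Mul(Mul(-34, 50), -42) = Mul(-1700, -42) = 71400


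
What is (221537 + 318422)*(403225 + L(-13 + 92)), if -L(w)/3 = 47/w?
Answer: 17200196320006/79 ≈ 2.1772e+11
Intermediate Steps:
L(w) = -141/w
(221537 + 318422)*(403225 + L(-13 + 92)) = (221537 + 318422)*(403225 - 141/(-13 + 92)) = 539959*(403225 - 141/79) = 539959*(31854634/79) = 17200196320006/79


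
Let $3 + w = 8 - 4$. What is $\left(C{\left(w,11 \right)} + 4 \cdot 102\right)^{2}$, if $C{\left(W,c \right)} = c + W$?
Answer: $176400$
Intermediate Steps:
$w = 1$ ($w = -3 + \left(8 - 4\right) = -3 + 4 = 1$)
$C{\left(W,c \right)} = W + c$
$\left(C{\left(w,11 \right)} + 4 \cdot 102\right)^{2} = \left(\left(1 + 11\right) + 4 \cdot 102\right)^{2} = \left(12 + 408\right)^{2} = 420^{2} = 176400$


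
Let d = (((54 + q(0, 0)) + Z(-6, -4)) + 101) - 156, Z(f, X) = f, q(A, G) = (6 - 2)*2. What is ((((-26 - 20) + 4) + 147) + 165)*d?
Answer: 270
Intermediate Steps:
q(A, G) = 8 (q(A, G) = 4*2 = 8)
d = 1 (d = (((54 + 8) - 6) + 101) - 156 = ((62 - 6) + 101) - 156 = (56 + 101) - 156 = 157 - 156 = 1)
((((-26 - 20) + 4) + 147) + 165)*d = ((((-26 - 20) + 4) + 147) + 165)*1 = (((-46 + 4) + 147) + 165)*1 = ((-42 + 147) + 165)*1 = (105 + 165)*1 = 270*1 = 270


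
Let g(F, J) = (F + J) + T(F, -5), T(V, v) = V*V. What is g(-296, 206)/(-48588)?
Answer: -43763/24294 ≈ -1.8014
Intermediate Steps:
T(V, v) = V**2
g(F, J) = F + J + F**2 (g(F, J) = (F + J) + F**2 = F + J + F**2)
g(-296, 206)/(-48588) = (-296 + 206 + (-296)**2)/(-48588) = (-296 + 206 + 87616)*(-1/48588) = 87526*(-1/48588) = -43763/24294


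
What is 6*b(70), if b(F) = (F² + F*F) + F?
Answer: 59220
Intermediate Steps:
b(F) = F + 2*F² (b(F) = (F² + F²) + F = 2*F² + F = F + 2*F²)
6*b(70) = 6*(70*(1 + 2*70)) = 6*(70*(1 + 140)) = 6*(70*141) = 6*9870 = 59220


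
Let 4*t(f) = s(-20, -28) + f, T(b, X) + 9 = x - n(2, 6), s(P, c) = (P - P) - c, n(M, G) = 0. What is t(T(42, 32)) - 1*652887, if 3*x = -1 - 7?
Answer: -7834595/12 ≈ -6.5288e+5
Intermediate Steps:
s(P, c) = -c (s(P, c) = 0 - c = -c)
x = -8/3 (x = (-1 - 7)/3 = (1/3)*(-8) = -8/3 ≈ -2.6667)
T(b, X) = -35/3 (T(b, X) = -9 + (-8/3 - 1*0) = -9 + (-8/3 + 0) = -9 - 8/3 = -35/3)
t(f) = 7 + f/4 (t(f) = (-1*(-28) + f)/4 = (28 + f)/4 = 7 + f/4)
t(T(42, 32)) - 1*652887 = (7 + (1/4)*(-35/3)) - 1*652887 = (7 - 35/12) - 652887 = 49/12 - 652887 = -7834595/12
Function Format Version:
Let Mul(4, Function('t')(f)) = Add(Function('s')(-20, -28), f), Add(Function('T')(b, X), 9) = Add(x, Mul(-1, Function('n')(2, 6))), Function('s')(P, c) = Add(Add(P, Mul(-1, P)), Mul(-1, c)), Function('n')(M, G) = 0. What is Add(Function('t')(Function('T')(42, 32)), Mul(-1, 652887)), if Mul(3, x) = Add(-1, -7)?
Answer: Rational(-7834595, 12) ≈ -6.5288e+5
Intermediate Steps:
Function('s')(P, c) = Mul(-1, c) (Function('s')(P, c) = Add(0, Mul(-1, c)) = Mul(-1, c))
x = Rational(-8, 3) (x = Mul(Rational(1, 3), Add(-1, -7)) = Mul(Rational(1, 3), -8) = Rational(-8, 3) ≈ -2.6667)
Function('T')(b, X) = Rational(-35, 3) (Function('T')(b, X) = Add(-9, Add(Rational(-8, 3), Mul(-1, 0))) = Add(-9, Add(Rational(-8, 3), 0)) = Add(-9, Rational(-8, 3)) = Rational(-35, 3))
Function('t')(f) = Add(7, Mul(Rational(1, 4), f)) (Function('t')(f) = Mul(Rational(1, 4), Add(Mul(-1, -28), f)) = Mul(Rational(1, 4), Add(28, f)) = Add(7, Mul(Rational(1, 4), f)))
Add(Function('t')(Function('T')(42, 32)), Mul(-1, 652887)) = Add(Add(7, Mul(Rational(1, 4), Rational(-35, 3))), Mul(-1, 652887)) = Add(Add(7, Rational(-35, 12)), -652887) = Add(Rational(49, 12), -652887) = Rational(-7834595, 12)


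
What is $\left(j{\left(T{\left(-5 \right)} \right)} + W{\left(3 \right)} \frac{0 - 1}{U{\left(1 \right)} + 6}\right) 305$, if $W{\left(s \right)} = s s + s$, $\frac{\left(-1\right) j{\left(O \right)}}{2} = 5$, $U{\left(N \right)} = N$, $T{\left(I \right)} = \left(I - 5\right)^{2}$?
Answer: $- \frac{25010}{7} \approx -3572.9$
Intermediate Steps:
$T{\left(I \right)} = \left(-5 + I\right)^{2}$
$j{\left(O \right)} = -10$ ($j{\left(O \right)} = \left(-2\right) 5 = -10$)
$W{\left(s \right)} = s + s^{2}$ ($W{\left(s \right)} = s^{2} + s = s + s^{2}$)
$\left(j{\left(T{\left(-5 \right)} \right)} + W{\left(3 \right)} \frac{0 - 1}{U{\left(1 \right)} + 6}\right) 305 = \left(-10 + 3 \left(1 + 3\right) \frac{0 - 1}{1 + 6}\right) 305 = \left(-10 + 3 \cdot 4 \left(- \frac{1}{7}\right)\right) 305 = \left(-10 + 12 \left(\left(-1\right) \frac{1}{7}\right)\right) 305 = \left(-10 + 12 \left(- \frac{1}{7}\right)\right) 305 = \left(-10 - \frac{12}{7}\right) 305 = \left(- \frac{82}{7}\right) 305 = - \frac{25010}{7}$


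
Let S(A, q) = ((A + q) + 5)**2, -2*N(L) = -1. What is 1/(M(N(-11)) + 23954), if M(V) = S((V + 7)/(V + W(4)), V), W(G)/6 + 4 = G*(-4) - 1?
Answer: 252004/6043962177 ≈ 4.1695e-5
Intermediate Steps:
W(G) = -30 - 24*G (W(G) = -24 + 6*(G*(-4) - 1) = -24 + 6*(-4*G - 1) = -24 + 6*(-1 - 4*G) = -24 + (-6 - 24*G) = -30 - 24*G)
N(L) = 1/2 (N(L) = -1/2*(-1) = 1/2)
S(A, q) = (5 + A + q)**2
M(V) = (5 + V + (7 + V)/(-126 + V))**2 (M(V) = (5 + (V + 7)/(V + (-30 - 24*4)) + V)**2 = (5 + (7 + V)/(V + (-30 - 96)) + V)**2 = (5 + (7 + V)/(V - 126) + V)**2 = (5 + (7 + V)/(-126 + V) + V)**2 = (5 + V + (7 + V)/(-126 + V))**2)
1/(M(N(-11)) + 23954) = 1/((-623 + (1/2)**2 - 120*1/2)**2/(-126 + 1/2)**2 + 23954) = 1/((-623 + 1/4 - 60)**2/(-251/2)**2 + 23954) = 1/(4*(-2731/4)**2/63001 + 23954) = 1/((4/63001)*(7458361/16) + 23954) = 1/(7458361/252004 + 23954) = 1/(6043962177/252004) = 252004/6043962177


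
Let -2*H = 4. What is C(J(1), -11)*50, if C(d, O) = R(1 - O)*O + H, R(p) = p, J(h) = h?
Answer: -6700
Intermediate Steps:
H = -2 (H = -½*4 = -2)
C(d, O) = -2 + O*(1 - O) (C(d, O) = (1 - O)*O - 2 = O*(1 - O) - 2 = -2 + O*(1 - O))
C(J(1), -11)*50 = (-2 - 11 - 1*(-11)²)*50 = (-2 - 11 - 1*121)*50 = (-2 - 11 - 121)*50 = -134*50 = -6700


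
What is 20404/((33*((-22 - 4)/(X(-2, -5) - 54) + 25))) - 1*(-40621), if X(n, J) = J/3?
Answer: 5704524197/140349 ≈ 40645.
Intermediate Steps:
X(n, J) = J/3 (X(n, J) = J*(⅓) = J/3)
20404/((33*((-22 - 4)/(X(-2, -5) - 54) + 25))) - 1*(-40621) = 20404/((33*((-22 - 4)/((⅓)*(-5) - 54) + 25))) - 1*(-40621) = 20404/((33*(-26/(-5/3 - 54) + 25))) + 40621 = 20404/((33*(-26/(-167/3) + 25))) + 40621 = 20404/((33*(-26*(-3/167) + 25))) + 40621 = 20404/((33*(78/167 + 25))) + 40621 = 20404/((33*(4253/167))) + 40621 = 20404/(140349/167) + 40621 = 20404*(167/140349) + 40621 = 3407468/140349 + 40621 = 5704524197/140349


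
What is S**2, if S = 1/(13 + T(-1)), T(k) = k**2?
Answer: 1/196 ≈ 0.0051020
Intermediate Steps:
S = 1/14 (S = 1/(13 + (-1)**2) = 1/(13 + 1) = 1/14 ≈ 0.071429)
S**2 = (1/14)**2 = 1/196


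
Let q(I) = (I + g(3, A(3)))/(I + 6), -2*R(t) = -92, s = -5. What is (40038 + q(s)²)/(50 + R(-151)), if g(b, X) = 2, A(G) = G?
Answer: 13349/32 ≈ 417.16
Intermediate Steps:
R(t) = 46 (R(t) = -½*(-92) = 46)
q(I) = (2 + I)/(6 + I) (q(I) = (I + 2)/(I + 6) = (2 + I)/(6 + I))
(40038 + q(s)²)/(50 + R(-151)) = (40038 + ((2 - 5)/(6 - 5))²)/(50 + 46) = (40038 + (-3/1)²)/96 = (40038 + (1*(-3))²)*(1/96) = (40038 + (-3)²)*(1/96) = (40038 + 9)*(1/96) = 40047*(1/96) = 13349/32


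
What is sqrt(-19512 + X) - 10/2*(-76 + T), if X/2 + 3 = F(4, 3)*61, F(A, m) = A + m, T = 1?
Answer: 375 + 2*I*sqrt(4666) ≈ 375.0 + 136.62*I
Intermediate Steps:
X = 848 (X = -6 + 2*((4 + 3)*61) = -6 + 2*(7*61) = -6 + 2*427 = -6 + 854 = 848)
sqrt(-19512 + X) - 10/2*(-76 + T) = sqrt(-19512 + 848) - 10/2*(-76 + 1) = sqrt(-18664) - 10*(1/2)*(-75) = 2*I*sqrt(4666) - 5*(-75) = 2*I*sqrt(4666) - 1*(-375) = 2*I*sqrt(4666) + 375 = 375 + 2*I*sqrt(4666)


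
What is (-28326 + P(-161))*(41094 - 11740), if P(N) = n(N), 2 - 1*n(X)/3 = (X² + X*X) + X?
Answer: -5382437502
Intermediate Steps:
n(X) = 6 - 6*X² - 3*X (n(X) = 6 - 3*((X² + X*X) + X) = 6 - 3*((X² + X²) + X) = 6 - 3*(2*X² + X) = 6 - 3*(X + 2*X²) = 6 + (-6*X² - 3*X) = 6 - 6*X² - 3*X)
P(N) = 6 - 6*N² - 3*N
(-28326 + P(-161))*(41094 - 11740) = (-28326 + (6 - 6*(-161)² - 3*(-161)))*(41094 - 11740) = (-28326 + (6 - 6*25921 + 483))*29354 = (-28326 + (6 - 155526 + 483))*29354 = (-28326 - 155037)*29354 = -183363*29354 = -5382437502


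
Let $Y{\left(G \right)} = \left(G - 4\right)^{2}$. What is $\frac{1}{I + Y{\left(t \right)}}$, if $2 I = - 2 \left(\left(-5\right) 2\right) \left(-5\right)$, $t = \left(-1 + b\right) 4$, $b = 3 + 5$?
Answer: $\frac{1}{526} \approx 0.0019011$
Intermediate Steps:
$b = 8$
$t = 28$ ($t = \left(-1 + 8\right) 4 = 7 \cdot 4 = 28$)
$Y{\left(G \right)} = \left(-4 + G\right)^{2}$
$I = -50$ ($I = \frac{- 2 \left(\left(-5\right) 2\right) \left(-5\right)}{2} = \frac{\left(-2\right) \left(-10\right) \left(-5\right)}{2} = \frac{20 \left(-5\right)}{2} = \frac{1}{2} \left(-100\right) = -50$)
$\frac{1}{I + Y{\left(t \right)}} = \frac{1}{-50 + \left(-4 + 28\right)^{2}} = \frac{1}{-50 + 24^{2}} = \frac{1}{-50 + 576} = \frac{1}{526}$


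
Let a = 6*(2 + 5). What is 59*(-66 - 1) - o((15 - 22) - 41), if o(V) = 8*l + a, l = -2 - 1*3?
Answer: -3955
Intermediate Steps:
l = -5 (l = -2 - 3 = -5)
a = 42 (a = 6*7 = 42)
o(V) = 2 (o(V) = 8*(-5) + 42 = -40 + 42 = 2)
59*(-66 - 1) - o((15 - 22) - 41) = 59*(-66 - 1) - 1*2 = 59*(-67) - 2 = -3953 - 2 = -3955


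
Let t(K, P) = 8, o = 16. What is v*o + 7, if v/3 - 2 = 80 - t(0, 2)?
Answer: 3559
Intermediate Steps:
v = 222 (v = 6 + 3*(80 - 1*8) = 6 + 3*(80 - 8) = 6 + 3*72 = 6 + 216 = 222)
v*o + 7 = 222*16 + 7 = 3552 + 7 = 3559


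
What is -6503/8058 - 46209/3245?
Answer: -393454357/26148210 ≈ -15.047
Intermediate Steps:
-6503/8058 - 46209/3245 = -393454357/26148210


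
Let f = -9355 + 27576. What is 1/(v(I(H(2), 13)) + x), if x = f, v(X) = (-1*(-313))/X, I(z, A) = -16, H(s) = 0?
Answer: 16/291223 ≈ 5.4941e-5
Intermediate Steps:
v(X) = 313/X
f = 18221
x = 18221
1/(v(I(H(2), 13)) + x) = 1/(313/(-16) + 18221) = 1/(313*(-1/16) + 18221) = 1/(-313/16 + 18221) = 1/(291223/16) = 16/291223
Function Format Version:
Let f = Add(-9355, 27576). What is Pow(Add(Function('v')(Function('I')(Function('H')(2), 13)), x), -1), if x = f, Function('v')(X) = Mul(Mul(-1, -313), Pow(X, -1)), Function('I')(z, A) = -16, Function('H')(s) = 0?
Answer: Rational(16, 291223) ≈ 5.4941e-5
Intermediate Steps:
Function('v')(X) = Mul(313, Pow(X, -1))
f = 18221
x = 18221
Pow(Add(Function('v')(Function('I')(Function('H')(2), 13)), x), -1) = Pow(Add(Mul(313, Pow(-16, -1)), 18221), -1) = Pow(Add(Mul(313, Rational(-1, 16)), 18221), -1) = Pow(Add(Rational(-313, 16), 18221), -1) = Pow(Rational(291223, 16), -1) = Rational(16, 291223)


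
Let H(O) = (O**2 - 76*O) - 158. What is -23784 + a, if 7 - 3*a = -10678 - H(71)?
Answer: -61180/3 ≈ -20393.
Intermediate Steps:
H(O) = -158 + O**2 - 76*O
a = 10172/3 (a = 7/3 - (-10678 - (-158 + 71**2 - 76*71))/3 = 7/3 - (-10678 - (-158 + 5041 - 5396))/3 = 7/3 - (-10678 - 1*(-513))/3 = 7/3 - (-10678 + 513)/3 = 7/3 - 1/3*(-10165) = 7/3 + 10165/3 = 10172/3 ≈ 3390.7)
-23784 + a = -23784 + 10172/3 = -61180/3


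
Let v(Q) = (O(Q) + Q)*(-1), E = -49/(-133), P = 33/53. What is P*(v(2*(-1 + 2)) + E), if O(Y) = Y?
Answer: -2277/1007 ≈ -2.2612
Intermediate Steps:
P = 33/53 (P = 33*(1/53) = 33/53 ≈ 0.62264)
E = 7/19 (E = -49*(-1/133) = 7/19 ≈ 0.36842)
v(Q) = -2*Q (v(Q) = (Q + Q)*(-1) = (2*Q)*(-1) = -2*Q)
P*(v(2*(-1 + 2)) + E) = 33*(-4*(-1 + 2) + 7/19)/53 = 33*(-4 + 7/19)/53 = (33/53)*(-69/19) = -2277/1007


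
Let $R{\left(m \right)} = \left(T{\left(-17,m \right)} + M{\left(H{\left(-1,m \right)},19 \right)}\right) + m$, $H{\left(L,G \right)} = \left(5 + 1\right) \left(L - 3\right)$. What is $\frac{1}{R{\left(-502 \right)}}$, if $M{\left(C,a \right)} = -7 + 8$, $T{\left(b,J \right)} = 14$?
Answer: $- \frac{1}{487} \approx -0.0020534$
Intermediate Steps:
$H{\left(L,G \right)} = -18 + 6 L$ ($H{\left(L,G \right)} = 6 \left(-3 + L\right) = -18 + 6 L$)
$M{\left(C,a \right)} = 1$
$R{\left(m \right)} = 15 + m$ ($R{\left(m \right)} = \left(14 + 1\right) + m = 15 + m$)
$\frac{1}{R{\left(-502 \right)}} = \frac{1}{15 - 502} = \frac{1}{-487} = - \frac{1}{487}$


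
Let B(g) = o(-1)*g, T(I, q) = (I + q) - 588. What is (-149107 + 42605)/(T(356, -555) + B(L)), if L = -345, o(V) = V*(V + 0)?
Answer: 53251/566 ≈ 94.083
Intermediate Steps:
o(V) = V**2 (o(V) = V*V = V**2)
T(I, q) = -588 + I + q
B(g) = g (B(g) = (-1)**2*g = 1*g = g)
(-149107 + 42605)/(T(356, -555) + B(L)) = (-149107 + 42605)/((-588 + 356 - 555) - 345) = -106502/(-787 - 345) = -106502/(-1132) = -106502*(-1/1132) = 53251/566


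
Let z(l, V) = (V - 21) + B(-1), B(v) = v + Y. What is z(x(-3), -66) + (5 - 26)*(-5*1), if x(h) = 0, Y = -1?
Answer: 16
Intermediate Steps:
B(v) = -1 + v (B(v) = v - 1 = -1 + v)
z(l, V) = -23 + V (z(l, V) = (V - 21) + (-1 - 1) = (-21 + V) - 2 = -23 + V)
z(x(-3), -66) + (5 - 26)*(-5*1) = (-23 - 66) + (5 - 26)*(-5*1) = -89 - 21*(-5) = -89 + 105 = 16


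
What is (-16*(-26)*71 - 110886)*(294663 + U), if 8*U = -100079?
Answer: -91812626875/4 ≈ -2.2953e+10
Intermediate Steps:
U = -100079/8 (U = (⅛)*(-100079) = -100079/8 ≈ -12510.)
(-16*(-26)*71 - 110886)*(294663 + U) = (-16*(-26)*71 - 110886)*(294663 - 100079/8) = (416*71 - 110886)*(2257225/8) = (29536 - 110886)*(2257225/8) = -81350*2257225/8 = -91812626875/4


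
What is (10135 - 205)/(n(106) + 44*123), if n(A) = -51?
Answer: 3310/1787 ≈ 1.8523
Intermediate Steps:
(10135 - 205)/(n(106) + 44*123) = (10135 - 205)/(-51 + 44*123) = 9930/(-51 + 5412) = 9930/5361 = 9930*(1/5361) = 3310/1787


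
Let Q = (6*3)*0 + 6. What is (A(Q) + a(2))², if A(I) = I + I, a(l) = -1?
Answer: 121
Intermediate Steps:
Q = 6 (Q = 18*0 + 6 = 0 + 6 = 6)
A(I) = 2*I
(A(Q) + a(2))² = (2*6 - 1)² = (12 - 1)² = 11² = 121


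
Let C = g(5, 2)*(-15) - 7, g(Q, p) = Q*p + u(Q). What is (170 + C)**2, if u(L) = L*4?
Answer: 82369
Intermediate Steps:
u(L) = 4*L
g(Q, p) = 4*Q + Q*p (g(Q, p) = Q*p + 4*Q = 4*Q + Q*p)
C = -457 (C = (5*(4 + 2))*(-15) - 7 = (5*6)*(-15) - 7 = 30*(-15) - 7 = -450 - 7 = -457)
(170 + C)**2 = (170 - 457)**2 = (-287)**2 = 82369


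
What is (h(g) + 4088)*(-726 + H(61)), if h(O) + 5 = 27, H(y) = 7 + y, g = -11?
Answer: -2704380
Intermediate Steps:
h(O) = 22 (h(O) = -5 + 27 = 22)
(h(g) + 4088)*(-726 + H(61)) = (22 + 4088)*(-726 + (7 + 61)) = 4110*(-726 + 68) = 4110*(-658) = -2704380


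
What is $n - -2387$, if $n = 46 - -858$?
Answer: $3291$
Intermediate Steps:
$n = 904$ ($n = 46 + 858 = 904$)
$n - -2387 = 904 - -2387 = 904 + 2387 = 3291$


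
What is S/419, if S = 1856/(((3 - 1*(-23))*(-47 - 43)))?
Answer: -464/245115 ≈ -0.0018930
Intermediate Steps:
S = -464/585 (S = 1856/(((3 + 23)*(-90))) = 1856/((26*(-90))) = 1856/(-2340) = 1856*(-1/2340) = -464/585 ≈ -0.79316)
S/419 = -464/585/419 = -464/585*1/419 = -464/245115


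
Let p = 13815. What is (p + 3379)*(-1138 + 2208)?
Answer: 18397580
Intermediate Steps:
(p + 3379)*(-1138 + 2208) = (13815 + 3379)*(-1138 + 2208) = 17194*1070 = 18397580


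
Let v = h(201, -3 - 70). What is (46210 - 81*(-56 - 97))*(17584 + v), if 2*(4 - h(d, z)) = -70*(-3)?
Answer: 1024556249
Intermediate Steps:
h(d, z) = -101 (h(d, z) = 4 - (-35)*(-3) = 4 - ½*210 = 4 - 105 = -101)
v = -101
(46210 - 81*(-56 - 97))*(17584 + v) = (46210 - 81*(-56 - 97))*(17584 - 101) = (46210 - 81*(-153))*17483 = (46210 + 12393)*17483 = 58603*17483 = 1024556249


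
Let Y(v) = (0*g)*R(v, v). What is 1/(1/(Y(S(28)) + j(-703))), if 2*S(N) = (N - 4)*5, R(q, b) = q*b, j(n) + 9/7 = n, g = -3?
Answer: -4930/7 ≈ -704.29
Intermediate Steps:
j(n) = -9/7 + n
R(q, b) = b*q
S(N) = -10 + 5*N/2 (S(N) = ((N - 4)*5)/2 = ((-4 + N)*5)/2 = (-20 + 5*N)/2 = -10 + 5*N/2)
Y(v) = 0 (Y(v) = (0*(-3))*(v*v) = 0*v² = 0)
1/(1/(Y(S(28)) + j(-703))) = 1/(1/(0 + (-9/7 - 703))) = 1/(1/(0 - 4930/7)) = 1/(1/(-4930/7)) = 1/(-7/4930) = -4930/7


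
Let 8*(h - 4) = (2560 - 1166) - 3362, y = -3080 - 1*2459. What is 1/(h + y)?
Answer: -1/5781 ≈ -0.00017298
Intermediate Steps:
y = -5539 (y = -3080 - 2459 = -5539)
h = -242 (h = 4 + ((2560 - 1166) - 3362)/8 = 4 + (1394 - 3362)/8 = 4 + (⅛)*(-1968) = 4 - 246 = -242)
1/(h + y) = 1/(-242 - 5539) = 1/(-5781) = -1/5781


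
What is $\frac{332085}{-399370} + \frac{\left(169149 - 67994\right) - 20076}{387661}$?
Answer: $- \frac{19271176591}{30964034714} \approx -0.62237$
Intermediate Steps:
$\frac{332085}{-399370} + \frac{\left(169149 - 67994\right) - 20076}{387661} = 332085 \left(- \frac{1}{399370}\right) + \left(101155 - 20076\right) \frac{1}{387661} = - \frac{66417}{79874} + 81079 \cdot \frac{1}{387661} = - \frac{66417}{79874} + \frac{81079}{387661} = - \frac{19271176591}{30964034714}$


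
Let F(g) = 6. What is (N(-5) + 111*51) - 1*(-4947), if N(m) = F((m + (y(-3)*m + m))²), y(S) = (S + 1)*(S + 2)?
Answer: 10614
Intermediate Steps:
y(S) = (1 + S)*(2 + S)
N(m) = 6
(N(-5) + 111*51) - 1*(-4947) = (6 + 111*51) - 1*(-4947) = (6 + 5661) + 4947 = 5667 + 4947 = 10614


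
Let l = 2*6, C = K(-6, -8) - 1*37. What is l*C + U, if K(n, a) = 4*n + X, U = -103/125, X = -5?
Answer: -99103/125 ≈ -792.82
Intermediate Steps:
U = -103/125 (U = -103*1/125 = -103/125 ≈ -0.82400)
K(n, a) = -5 + 4*n (K(n, a) = 4*n - 5 = -5 + 4*n)
C = -66 (C = (-5 + 4*(-6)) - 1*37 = (-5 - 24) - 37 = -29 - 37 = -66)
l = 12
l*C + U = 12*(-66) - 103/125 = -792 - 103/125 = -99103/125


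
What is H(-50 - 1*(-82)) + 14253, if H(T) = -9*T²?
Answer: 5037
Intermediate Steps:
H(-50 - 1*(-82)) + 14253 = -9*(-50 - 1*(-82))² + 14253 = -9*(-50 + 82)² + 14253 = -9*32² + 14253 = -9*1024 + 14253 = -9216 + 14253 = 5037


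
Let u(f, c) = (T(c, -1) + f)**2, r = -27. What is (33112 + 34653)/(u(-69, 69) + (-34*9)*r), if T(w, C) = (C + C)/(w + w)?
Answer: 322629165/62012026 ≈ 5.2027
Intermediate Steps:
T(w, C) = C/w (T(w, C) = (2*C)/((2*w)) = (2*C)*(1/(2*w)) = C/w)
u(f, c) = (f - 1/c)**2 (u(f, c) = (-1/c + f)**2 = (f - 1/c)**2)
(33112 + 34653)/(u(-69, 69) + (-34*9)*r) = (33112 + 34653)/((-1 + 69*(-69))**2/69**2 - 34*9*(-27)) = 67765/((-1 - 4761)**2/4761 - 306*(-27)) = 67765/((1/4761)*(-4762)**2 + 8262) = 67765/((1/4761)*22676644 + 8262) = 67765/(22676644/4761 + 8262) = 67765/(62012026/4761) = 67765*(4761/62012026) = 322629165/62012026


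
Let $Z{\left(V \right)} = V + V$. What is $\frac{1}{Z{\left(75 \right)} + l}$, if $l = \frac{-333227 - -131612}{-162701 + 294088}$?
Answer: $\frac{131387}{19506435} \approx 0.0067356$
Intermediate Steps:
$Z{\left(V \right)} = 2 V$
$l = - \frac{201615}{131387}$ ($l = \frac{-333227 + \left(-78466 + 210078\right)}{131387} = \left(-333227 + 131612\right) \frac{1}{131387} = \left(-201615\right) \frac{1}{131387} = - \frac{201615}{131387} \approx -1.5345$)
$\frac{1}{Z{\left(75 \right)} + l} = \frac{1}{2 \cdot 75 - \frac{201615}{131387}} = \frac{1}{150 - \frac{201615}{131387}} = \frac{1}{\frac{19506435}{131387}} = \frac{131387}{19506435}$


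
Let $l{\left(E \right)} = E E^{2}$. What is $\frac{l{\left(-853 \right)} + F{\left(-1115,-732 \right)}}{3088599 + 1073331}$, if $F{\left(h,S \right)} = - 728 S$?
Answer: $- \frac{620117581}{4161930} \approx -149.0$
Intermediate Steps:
$l{\left(E \right)} = E^{3}$
$\frac{l{\left(-853 \right)} + F{\left(-1115,-732 \right)}}{3088599 + 1073331} = \frac{\left(-853\right)^{3} - -532896}{3088599 + 1073331} = \frac{-620650477 + 532896}{4161930} = \left(-620117581\right) \frac{1}{4161930} = - \frac{620117581}{4161930}$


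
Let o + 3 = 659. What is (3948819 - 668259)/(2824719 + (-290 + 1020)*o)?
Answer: 3280560/3303599 ≈ 0.99303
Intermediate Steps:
o = 656 (o = -3 + 659 = 656)
(3948819 - 668259)/(2824719 + (-290 + 1020)*o) = (3948819 - 668259)/(2824719 + (-290 + 1020)*656) = 3280560/(2824719 + 730*656) = 3280560/(2824719 + 478880) = 3280560/3303599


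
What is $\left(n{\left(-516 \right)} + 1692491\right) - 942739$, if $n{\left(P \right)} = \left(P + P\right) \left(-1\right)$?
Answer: $750784$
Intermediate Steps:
$n{\left(P \right)} = - 2 P$ ($n{\left(P \right)} = 2 P \left(-1\right) = - 2 P$)
$\left(n{\left(-516 \right)} + 1692491\right) - 942739 = \left(\left(-2\right) \left(-516\right) + 1692491\right) - 942739 = \left(1032 + 1692491\right) - 942739 = 1693523 - 942739 = 750784$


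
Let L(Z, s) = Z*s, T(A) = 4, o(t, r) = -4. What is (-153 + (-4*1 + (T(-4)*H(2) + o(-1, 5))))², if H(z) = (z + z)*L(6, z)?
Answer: 961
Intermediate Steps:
H(z) = 12*z² (H(z) = (z + z)*(6*z) = (2*z)*(6*z) = 12*z²)
(-153 + (-4*1 + (T(-4)*H(2) + o(-1, 5))))² = (-153 + (-4*1 + (4*(12*2²) - 4)))² = (-153 + (-4 + (4*(12*4) - 4)))² = (-153 + (-4 + (4*48 - 4)))² = (-153 + (-4 + (192 - 4)))² = (-153 + (-4 + 188))² = (-153 + 184)² = 31² = 961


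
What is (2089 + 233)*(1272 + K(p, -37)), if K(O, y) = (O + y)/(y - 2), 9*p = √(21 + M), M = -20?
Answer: 38425144/13 ≈ 2.9558e+6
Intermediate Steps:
p = ⅑ (p = √(21 - 20)/9 = √1/9 = (⅑)*1 = ⅑ ≈ 0.11111)
K(O, y) = (O + y)/(-2 + y)
(2089 + 233)*(1272 + K(p, -37)) = (2089 + 233)*(1272 + (⅑ - 37)/(-2 - 37)) = 2322*(1272 - 332/9/(-39)) = 2322*(1272 - 1/39*(-332/9)) = 2322*(1272 + 332/351) = 2322*(446804/351) = 38425144/13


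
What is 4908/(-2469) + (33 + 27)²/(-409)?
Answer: -3631924/336607 ≈ -10.790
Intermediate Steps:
4908/(-2469) + (33 + 27)²/(-409) = 4908*(-1/2469) + 60²*(-1/409) = -1636/823 + 3600*(-1/409) = -1636/823 - 3600/409 = -3631924/336607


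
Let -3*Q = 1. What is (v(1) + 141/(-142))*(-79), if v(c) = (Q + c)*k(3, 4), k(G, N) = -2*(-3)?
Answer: -33733/142 ≈ -237.56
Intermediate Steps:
k(G, N) = 6
Q = -1/3 (Q = -1/3*1 = -1/3 ≈ -0.33333)
v(c) = -2 + 6*c (v(c) = (-1/3 + c)*6 = -2 + 6*c)
(v(1) + 141/(-142))*(-79) = ((-2 + 6*1) + 141/(-142))*(-79) = ((-2 + 6) + 141*(-1/142))*(-79) = (4 - 141/142)*(-79) = (427/142)*(-79) = -33733/142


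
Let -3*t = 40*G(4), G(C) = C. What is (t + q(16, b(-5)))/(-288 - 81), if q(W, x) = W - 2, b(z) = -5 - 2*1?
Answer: 118/1107 ≈ 0.10659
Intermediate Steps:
b(z) = -7 (b(z) = -5 - 2 = -7)
q(W, x) = -2 + W
t = -160/3 (t = -40*4/3 = -1/3*160 = -160/3 ≈ -53.333)
(t + q(16, b(-5)))/(-288 - 81) = (-160/3 + (-2 + 16))/(-288 - 81) = (-160/3 + 14)/(-369) = -118/3*(-1/369) = 118/1107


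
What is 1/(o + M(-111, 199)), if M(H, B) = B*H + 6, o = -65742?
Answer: -1/87825 ≈ -1.1386e-5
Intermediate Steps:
M(H, B) = 6 + B*H
1/(o + M(-111, 199)) = 1/(-65742 + (6 + 199*(-111))) = 1/(-65742 + (6 - 22089)) = 1/(-65742 - 22083) = 1/(-87825) = -1/87825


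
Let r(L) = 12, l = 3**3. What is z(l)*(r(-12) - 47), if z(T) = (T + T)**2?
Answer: -102060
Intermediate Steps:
l = 27
z(T) = 4*T**2 (z(T) = (2*T)**2 = 4*T**2)
z(l)*(r(-12) - 47) = (4*27**2)*(12 - 47) = (4*729)*(-35) = 2916*(-35) = -102060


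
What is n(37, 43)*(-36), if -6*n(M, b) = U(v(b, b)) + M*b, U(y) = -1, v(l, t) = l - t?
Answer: 9540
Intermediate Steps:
n(M, b) = ⅙ - M*b/6 (n(M, b) = -(-1 + M*b)/6 = ⅙ - M*b/6)
n(37, 43)*(-36) = (⅙ - ⅙*37*43)*(-36) = (⅙ - 1591/6)*(-36) = -265*(-36) = 9540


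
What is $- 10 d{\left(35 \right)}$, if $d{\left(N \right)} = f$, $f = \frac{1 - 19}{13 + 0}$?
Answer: $\frac{180}{13} \approx 13.846$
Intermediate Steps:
$f = - \frac{18}{13} \approx -1.3846$
$d{\left(N \right)} = - \frac{18}{13}$
$- 10 d{\left(35 \right)} = \left(-10\right) \left(- \frac{18}{13}\right) = \frac{180}{13}$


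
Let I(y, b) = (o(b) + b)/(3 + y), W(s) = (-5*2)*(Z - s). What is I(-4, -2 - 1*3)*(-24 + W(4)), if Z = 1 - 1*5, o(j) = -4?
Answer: 504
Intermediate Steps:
Z = -4 (Z = 1 - 5 = -4)
W(s) = 40 + 10*s (W(s) = (-5*2)*(-4 - s) = -10*(-4 - s) = 40 + 10*s)
I(y, b) = (-4 + b)/(3 + y)
I(-4, -2 - 1*3)*(-24 + W(4)) = ((-4 + (-2 - 1*3))/(3 - 4))*(-24 + (40 + 10*4)) = ((-4 + (-2 - 3))/(-1))*(-24 + (40 + 40)) = (-(-4 - 5))*(-24 + 80) = -1*(-9)*56 = 9*56 = 504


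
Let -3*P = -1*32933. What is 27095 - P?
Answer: 48352/3 ≈ 16117.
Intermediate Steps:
P = 32933/3 (P = -(-1)*32933/3 = -1/3*(-32933) = 32933/3 ≈ 10978.)
27095 - P = 27095 - 1*32933/3 = 27095 - 32933/3 = 48352/3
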